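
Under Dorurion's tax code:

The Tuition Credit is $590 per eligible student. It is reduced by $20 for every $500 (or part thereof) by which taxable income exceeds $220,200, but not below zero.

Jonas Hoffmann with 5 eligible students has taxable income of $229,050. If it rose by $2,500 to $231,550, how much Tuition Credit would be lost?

$100

At $229,050 — base = 5 × $590 = $2,950. income exceeds $220,200 by $8,850, which is 18 full-or-partial $500 increments; reduction = 18 × $20 = $360, leaving $2,590.
At $231,550 — base = 5 × $590 = $2,950. income exceeds $220,200 by $11,350, which is 23 full-or-partial $500 increments; reduction = 23 × $20 = $460, leaving $2,490.
Lost: $2,590 − $2,490 = $100.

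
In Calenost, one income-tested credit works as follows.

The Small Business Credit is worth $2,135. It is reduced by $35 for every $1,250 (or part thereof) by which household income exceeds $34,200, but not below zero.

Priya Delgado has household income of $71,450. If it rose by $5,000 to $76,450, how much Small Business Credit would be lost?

$140

At $71,450 — income exceeds $34,200 by $37,250, which is 30 full-or-partial $1,250 increments; reduction = 30 × $35 = $1,050, leaving $1,085.
At $76,450 — income exceeds $34,200 by $42,250, which is 34 full-or-partial $1,250 increments; reduction = 34 × $35 = $1,190, leaving $945.
Lost: $1,085 − $945 = $140.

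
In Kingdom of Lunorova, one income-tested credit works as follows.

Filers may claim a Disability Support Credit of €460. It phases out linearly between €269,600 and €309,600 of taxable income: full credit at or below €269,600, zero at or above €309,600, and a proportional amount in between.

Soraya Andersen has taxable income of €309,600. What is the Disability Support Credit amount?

Disability Support Credit: €309,600 is at or above €309,600, so the credit is €0.

€0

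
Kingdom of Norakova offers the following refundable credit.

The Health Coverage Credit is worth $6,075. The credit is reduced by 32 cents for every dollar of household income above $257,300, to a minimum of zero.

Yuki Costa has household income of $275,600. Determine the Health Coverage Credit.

$219

Health Coverage Credit: 32% of the $18,300 excess over $257,300 is $5,856; credit = $6,075 − $5,856 = $219.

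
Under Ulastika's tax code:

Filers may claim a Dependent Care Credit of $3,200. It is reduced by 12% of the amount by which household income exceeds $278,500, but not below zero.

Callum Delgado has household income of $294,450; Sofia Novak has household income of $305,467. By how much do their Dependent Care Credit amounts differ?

$1,286

Callum ($294,450): Dependent Care Credit: 12% of the $15,950 excess over $278,500 is $1,914; credit = $3,200 − $1,914 = $1,286.
Sofia ($305,467): Dependent Care Credit: 12% of the $26,967 excess over $278,500 is $3,236.04 ≥ base, so the credit is $0.
Difference: |$1,286 − $0| = $1,286.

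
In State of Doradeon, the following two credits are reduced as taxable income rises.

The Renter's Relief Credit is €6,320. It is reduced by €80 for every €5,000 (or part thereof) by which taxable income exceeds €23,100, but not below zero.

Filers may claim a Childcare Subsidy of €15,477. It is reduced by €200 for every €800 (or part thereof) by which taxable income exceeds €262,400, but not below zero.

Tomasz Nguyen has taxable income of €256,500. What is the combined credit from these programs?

Renter's Relief Credit: income exceeds €23,100 by €233,400, which is 47 full-or-partial €5,000 increments; reduction = 47 × €80 = €3,760, leaving €2,560.
Childcare Subsidy: €256,500 is at or below the €262,400 threshold, so the full €15,477 applies.
Total: €2,560 + €15,477 = €18,037.

€18,037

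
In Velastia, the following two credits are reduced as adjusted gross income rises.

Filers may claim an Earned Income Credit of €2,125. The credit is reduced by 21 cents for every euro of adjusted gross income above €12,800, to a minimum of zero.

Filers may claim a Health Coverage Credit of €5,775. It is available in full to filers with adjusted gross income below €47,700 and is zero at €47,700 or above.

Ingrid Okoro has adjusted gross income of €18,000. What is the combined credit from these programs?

Earned Income Credit: 21% of the €5,200 excess over €12,800 is €1,092; credit = €2,125 − €1,092 = €1,033.
Health Coverage Credit: €18,000 is below the €47,700 cutoff, so the full €5,775 applies.
Total: €1,033 + €5,775 = €6,808.

€6,808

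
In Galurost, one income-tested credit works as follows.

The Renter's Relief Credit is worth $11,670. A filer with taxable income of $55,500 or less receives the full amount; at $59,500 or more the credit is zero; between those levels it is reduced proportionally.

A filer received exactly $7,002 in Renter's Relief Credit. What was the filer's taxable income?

$7,002 is 7,002/11,670 of the full $11,670, so 4,668/11,670 of the $4,000 range has been used: income = $55,500 + $4,000 × 4,668/11,670 = $57,100.

$57,100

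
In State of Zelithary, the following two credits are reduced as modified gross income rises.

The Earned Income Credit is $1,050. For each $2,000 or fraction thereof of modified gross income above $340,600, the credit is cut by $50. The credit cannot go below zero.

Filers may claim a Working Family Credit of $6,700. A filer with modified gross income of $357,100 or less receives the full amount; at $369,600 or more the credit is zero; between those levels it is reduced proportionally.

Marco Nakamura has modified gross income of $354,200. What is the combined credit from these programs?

$7,400

Earned Income Credit: income exceeds $340,600 by $13,600, which is 7 full-or-partial $2,000 increments; reduction = 7 × $50 = $350, leaving $700.
Working Family Credit: $354,200 is at or below the $357,100 threshold, so the full $6,700 applies.
Total: $700 + $6,700 = $7,400.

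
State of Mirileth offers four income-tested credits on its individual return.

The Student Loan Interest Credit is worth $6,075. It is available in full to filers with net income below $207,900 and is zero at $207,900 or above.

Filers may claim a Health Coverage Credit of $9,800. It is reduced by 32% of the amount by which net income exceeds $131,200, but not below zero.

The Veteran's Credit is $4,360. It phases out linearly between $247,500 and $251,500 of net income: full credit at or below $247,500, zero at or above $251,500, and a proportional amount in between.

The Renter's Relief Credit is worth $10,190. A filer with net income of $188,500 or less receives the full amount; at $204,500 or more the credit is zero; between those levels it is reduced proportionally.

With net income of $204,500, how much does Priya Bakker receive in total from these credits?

Student Loan Interest Credit: $204,500 is below the $207,900 cutoff, so the full $6,075 applies.
Health Coverage Credit: 32% of the $73,300 excess over $131,200 is $23,456 ≥ base, so the credit is $0.
Veteran's Credit: $204,500 is at or below the $247,500 threshold, so the full $4,360 applies.
Renter's Relief Credit: $204,500 is at or above $204,500, so the credit is $0.
Total: $6,075 + $0 + $4,360 + $0 = $10,435.

$10,435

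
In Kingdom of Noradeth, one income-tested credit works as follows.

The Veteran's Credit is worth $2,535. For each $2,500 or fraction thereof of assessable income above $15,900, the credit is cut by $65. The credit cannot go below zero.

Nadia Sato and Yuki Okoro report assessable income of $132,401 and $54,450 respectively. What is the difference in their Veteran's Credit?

Nadia ($132,401): Veteran's Credit: income exceeds $15,900 by $116,501 → 47 increments × $65 = $3,055 ≥ base, so the credit is $0.
Yuki ($54,450): Veteran's Credit: income exceeds $15,900 by $38,550, which is 16 full-or-partial $2,500 increments; reduction = 16 × $65 = $1,040, leaving $1,495.
Difference: |$0 − $1,495| = $1,495.

$1,495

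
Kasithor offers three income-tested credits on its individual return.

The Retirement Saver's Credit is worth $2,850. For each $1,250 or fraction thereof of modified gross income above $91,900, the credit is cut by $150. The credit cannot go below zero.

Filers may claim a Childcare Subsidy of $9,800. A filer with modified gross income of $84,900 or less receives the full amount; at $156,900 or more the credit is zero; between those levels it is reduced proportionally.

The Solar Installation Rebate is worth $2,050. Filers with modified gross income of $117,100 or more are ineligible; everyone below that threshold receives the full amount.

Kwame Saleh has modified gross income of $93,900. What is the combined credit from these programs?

$13,175

Retirement Saver's Credit: income exceeds $91,900 by $2,000, which is 2 full-or-partial $1,250 increments; reduction = 2 × $150 = $300, leaving $2,550.
Childcare Subsidy: $93,900 is $9,000 into a $72,000 phase-out range, leaving 63,000/72,000 of the credit: $9,800 × 63,000/72,000 = $8,575.
Solar Installation Rebate: $93,900 is below the $117,100 cutoff, so the full $2,050 applies.
Total: $2,550 + $8,575 + $2,050 = $13,175.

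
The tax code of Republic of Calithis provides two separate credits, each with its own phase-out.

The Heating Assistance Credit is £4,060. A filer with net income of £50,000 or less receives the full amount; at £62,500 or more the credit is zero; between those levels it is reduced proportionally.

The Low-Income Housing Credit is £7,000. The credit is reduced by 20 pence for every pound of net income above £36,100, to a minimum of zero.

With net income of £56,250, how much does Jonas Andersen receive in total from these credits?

£5,000

Heating Assistance Credit: £56,250 is £6,250 into a £12,500 phase-out range, leaving 6,250/12,500 of the credit: £4,060 × 6,250/12,500 = £2,030.
Low-Income Housing Credit: 20% of the £20,150 excess over £36,100 is £4,030; credit = £7,000 − £4,030 = £2,970.
Total: £2,030 + £2,970 = £5,000.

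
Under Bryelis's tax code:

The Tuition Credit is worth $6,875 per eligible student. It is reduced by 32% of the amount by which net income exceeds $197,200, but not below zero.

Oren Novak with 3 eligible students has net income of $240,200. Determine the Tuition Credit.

$6,865

Tuition Credit: base = 3 × $6,875 = $20,625. 32% of the $43,000 excess over $197,200 is $13,760; credit = $20,625 − $13,760 = $6,865.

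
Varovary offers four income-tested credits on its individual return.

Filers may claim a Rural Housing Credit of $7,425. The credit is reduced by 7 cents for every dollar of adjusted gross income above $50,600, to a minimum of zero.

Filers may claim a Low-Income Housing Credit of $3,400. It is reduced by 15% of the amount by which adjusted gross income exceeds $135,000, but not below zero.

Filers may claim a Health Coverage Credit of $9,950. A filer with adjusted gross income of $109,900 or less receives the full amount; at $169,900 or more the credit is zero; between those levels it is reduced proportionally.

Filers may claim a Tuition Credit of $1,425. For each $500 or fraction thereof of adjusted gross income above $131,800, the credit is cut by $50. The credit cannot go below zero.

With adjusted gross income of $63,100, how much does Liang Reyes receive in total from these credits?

Rural Housing Credit: 7% of the $12,500 excess over $50,600 is $875; credit = $7,425 − $875 = $6,550.
Low-Income Housing Credit: $63,100 is at or below the $135,000 threshold, so the full $3,400 applies.
Health Coverage Credit: $63,100 is at or below the $109,900 threshold, so the full $9,950 applies.
Tuition Credit: $63,100 is at or below the $131,800 threshold, so the full $1,425 applies.
Total: $6,550 + $3,400 + $9,950 + $1,425 = $21,325.

$21,325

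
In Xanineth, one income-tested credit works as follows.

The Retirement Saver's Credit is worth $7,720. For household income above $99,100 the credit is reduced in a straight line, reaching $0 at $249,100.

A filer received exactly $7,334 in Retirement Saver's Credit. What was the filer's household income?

$7,334 is 7,334/7,720 of the full $7,720, so 386/7,720 of the $150,000 range has been used: income = $99,100 + $150,000 × 386/7,720 = $106,600.

$106,600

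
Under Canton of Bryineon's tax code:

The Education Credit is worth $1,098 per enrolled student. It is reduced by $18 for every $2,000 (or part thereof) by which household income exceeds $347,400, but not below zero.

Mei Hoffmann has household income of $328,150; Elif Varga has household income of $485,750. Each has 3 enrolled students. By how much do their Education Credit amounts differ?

Mei ($328,150): Education Credit: base = 3 × $1,098 = $3,294. $328,150 is at or below the $347,400 threshold, so the full $3,294 applies.
Elif ($485,750): Education Credit: base = 3 × $1,098 = $3,294. income exceeds $347,400 by $138,350, which is 70 full-or-partial $2,000 increments; reduction = 70 × $18 = $1,260, leaving $2,034.
Difference: |$3,294 − $2,034| = $1,260.

$1,260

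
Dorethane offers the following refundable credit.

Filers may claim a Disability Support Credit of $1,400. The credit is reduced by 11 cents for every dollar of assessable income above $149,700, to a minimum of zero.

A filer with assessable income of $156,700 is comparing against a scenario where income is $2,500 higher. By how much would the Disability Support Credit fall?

$275

At $156,700 — 11% of the $7,000 excess over $149,700 is $770; credit = $1,400 − $770 = $630.
At $159,200 — 11% of the $9,500 excess over $149,700 is $1,045; credit = $1,400 − $1,045 = $355.
Lost: $630 − $355 = $275.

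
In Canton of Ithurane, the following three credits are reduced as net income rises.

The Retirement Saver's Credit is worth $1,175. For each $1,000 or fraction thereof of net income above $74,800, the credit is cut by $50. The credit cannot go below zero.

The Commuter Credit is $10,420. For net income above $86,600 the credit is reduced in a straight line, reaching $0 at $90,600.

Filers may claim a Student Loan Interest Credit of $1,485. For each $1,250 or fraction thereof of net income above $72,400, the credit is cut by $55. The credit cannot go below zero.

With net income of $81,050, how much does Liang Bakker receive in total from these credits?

Retirement Saver's Credit: income exceeds $74,800 by $6,250, which is 7 full-or-partial $1,000 increments; reduction = 7 × $50 = $350, leaving $825.
Commuter Credit: $81,050 is at or below the $86,600 threshold, so the full $10,420 applies.
Student Loan Interest Credit: income exceeds $72,400 by $8,650, which is 7 full-or-partial $1,250 increments; reduction = 7 × $55 = $385, leaving $1,100.
Total: $825 + $10,420 + $1,100 = $12,345.

$12,345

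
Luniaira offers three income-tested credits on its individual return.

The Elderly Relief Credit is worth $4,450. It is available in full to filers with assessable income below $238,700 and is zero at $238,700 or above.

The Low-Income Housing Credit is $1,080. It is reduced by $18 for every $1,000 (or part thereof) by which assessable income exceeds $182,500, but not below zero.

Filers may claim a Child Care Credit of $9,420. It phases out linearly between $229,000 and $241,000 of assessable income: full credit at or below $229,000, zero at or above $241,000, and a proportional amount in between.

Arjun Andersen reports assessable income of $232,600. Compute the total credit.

$11,206

Elderly Relief Credit: $232,600 is below the $238,700 cutoff, so the full $4,450 applies.
Low-Income Housing Credit: income exceeds $182,500 by $50,100, which is 51 full-or-partial $1,000 increments; reduction = 51 × $18 = $918, leaving $162.
Child Care Credit: $232,600 is $3,600 into a $12,000 phase-out range, leaving 8,400/12,000 of the credit: $9,420 × 8,400/12,000 = $6,594.
Total: $4,450 + $162 + $6,594 = $11,206.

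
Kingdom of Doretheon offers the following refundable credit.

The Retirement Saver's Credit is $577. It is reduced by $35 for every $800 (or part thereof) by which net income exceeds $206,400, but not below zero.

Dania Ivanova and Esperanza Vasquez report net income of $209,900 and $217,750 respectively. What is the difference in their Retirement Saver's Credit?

Dania ($209,900): Retirement Saver's Credit: income exceeds $206,400 by $3,500, which is 5 full-or-partial $800 increments; reduction = 5 × $35 = $175, leaving $402.
Esperanza ($217,750): Retirement Saver's Credit: income exceeds $206,400 by $11,350, which is 15 full-or-partial $800 increments; reduction = 15 × $35 = $525, leaving $52.
Difference: |$402 − $52| = $350.

$350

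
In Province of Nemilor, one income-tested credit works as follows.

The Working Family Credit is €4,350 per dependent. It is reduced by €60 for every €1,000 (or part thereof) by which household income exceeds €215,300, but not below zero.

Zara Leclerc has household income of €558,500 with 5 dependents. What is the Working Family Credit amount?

Working Family Credit: base = 5 × €4,350 = €21,750. income exceeds €215,300 by €343,200, which is 344 full-or-partial €1,000 increments; reduction = 344 × €60 = €20,640, leaving €1,110.

€1,110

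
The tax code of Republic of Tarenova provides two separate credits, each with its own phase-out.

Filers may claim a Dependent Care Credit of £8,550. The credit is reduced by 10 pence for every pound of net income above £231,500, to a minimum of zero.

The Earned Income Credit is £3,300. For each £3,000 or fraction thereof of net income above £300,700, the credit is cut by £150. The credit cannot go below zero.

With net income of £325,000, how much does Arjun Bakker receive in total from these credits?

Dependent Care Credit: 10% of the £93,500 excess over £231,500 is £9,350 ≥ base, so the credit is £0.
Earned Income Credit: income exceeds £300,700 by £24,300, which is 9 full-or-partial £3,000 increments; reduction = 9 × £150 = £1,350, leaving £1,950.
Total: £0 + £1,950 = £1,950.

£1,950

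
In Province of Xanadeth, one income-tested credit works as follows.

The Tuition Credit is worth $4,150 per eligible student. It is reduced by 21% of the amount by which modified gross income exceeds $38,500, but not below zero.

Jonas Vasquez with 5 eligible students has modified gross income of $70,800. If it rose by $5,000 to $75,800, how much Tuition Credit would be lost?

At $70,800 — base = 5 × $4,150 = $20,750. 21% of the $32,300 excess over $38,500 is $6,783; credit = $20,750 − $6,783 = $13,967.
At $75,800 — base = 5 × $4,150 = $20,750. 21% of the $37,300 excess over $38,500 is $7,833; credit = $20,750 − $7,833 = $12,917.
Lost: $13,967 − $12,917 = $1,050.

$1,050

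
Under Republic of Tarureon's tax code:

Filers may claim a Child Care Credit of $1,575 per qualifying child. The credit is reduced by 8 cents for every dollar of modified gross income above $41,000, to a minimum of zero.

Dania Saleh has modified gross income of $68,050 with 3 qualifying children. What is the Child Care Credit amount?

$2,561

Child Care Credit: base = 3 × $1,575 = $4,725. 8% of the $27,050 excess over $41,000 is $2,164; credit = $4,725 − $2,164 = $2,561.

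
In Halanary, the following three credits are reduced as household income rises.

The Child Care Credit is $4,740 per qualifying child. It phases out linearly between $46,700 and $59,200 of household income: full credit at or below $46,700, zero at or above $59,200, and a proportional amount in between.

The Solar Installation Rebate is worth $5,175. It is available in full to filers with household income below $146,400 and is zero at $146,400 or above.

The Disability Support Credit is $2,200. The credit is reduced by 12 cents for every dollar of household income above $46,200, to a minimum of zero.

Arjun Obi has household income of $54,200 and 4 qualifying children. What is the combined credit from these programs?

Child Care Credit: base = 4 × $4,740 = $18,960. $54,200 is $7,500 into a $12,500 phase-out range, leaving 5,000/12,500 of the credit: $18,960 × 5,000/12,500 = $7,584.
Solar Installation Rebate: $54,200 is below the $146,400 cutoff, so the full $5,175 applies.
Disability Support Credit: 12% of the $8,000 excess over $46,200 is $960; credit = $2,200 − $960 = $1,240.
Total: $7,584 + $5,175 + $1,240 = $13,999.

$13,999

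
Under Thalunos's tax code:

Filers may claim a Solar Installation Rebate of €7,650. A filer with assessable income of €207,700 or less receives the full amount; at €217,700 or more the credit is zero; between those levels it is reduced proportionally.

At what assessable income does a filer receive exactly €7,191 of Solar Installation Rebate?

€208,300

€7,191 is 7,191/7,650 of the full €7,650, so 459/7,650 of the €10,000 range has been used: income = €207,700 + €10,000 × 459/7,650 = €208,300.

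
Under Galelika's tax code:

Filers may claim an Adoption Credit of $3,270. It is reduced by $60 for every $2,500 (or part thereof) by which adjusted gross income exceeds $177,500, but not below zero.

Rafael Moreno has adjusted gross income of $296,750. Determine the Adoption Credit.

$390

Adoption Credit: income exceeds $177,500 by $119,250, which is 48 full-or-partial $2,500 increments; reduction = 48 × $60 = $2,880, leaving $390.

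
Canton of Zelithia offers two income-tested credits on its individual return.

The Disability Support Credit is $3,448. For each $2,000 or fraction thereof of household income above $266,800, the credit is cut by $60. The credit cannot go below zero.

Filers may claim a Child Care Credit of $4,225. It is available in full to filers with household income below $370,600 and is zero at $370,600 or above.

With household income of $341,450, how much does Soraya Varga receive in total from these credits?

$5,393

Disability Support Credit: income exceeds $266,800 by $74,650, which is 38 full-or-partial $2,000 increments; reduction = 38 × $60 = $2,280, leaving $1,168.
Child Care Credit: $341,450 is below the $370,600 cutoff, so the full $4,225 applies.
Total: $1,168 + $4,225 = $5,393.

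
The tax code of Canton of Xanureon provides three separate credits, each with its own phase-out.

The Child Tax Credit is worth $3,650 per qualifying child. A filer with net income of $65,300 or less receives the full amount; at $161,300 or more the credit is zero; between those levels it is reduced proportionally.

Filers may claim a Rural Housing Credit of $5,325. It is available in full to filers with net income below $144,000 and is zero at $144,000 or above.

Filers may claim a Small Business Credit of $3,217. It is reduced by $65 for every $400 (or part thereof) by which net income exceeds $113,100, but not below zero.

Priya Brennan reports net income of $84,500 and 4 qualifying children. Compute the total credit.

$20,222

Child Tax Credit: base = 4 × $3,650 = $14,600. $84,500 is $19,200 into a $96,000 phase-out range, leaving 76,800/96,000 of the credit: $14,600 × 76,800/96,000 = $11,680.
Rural Housing Credit: $84,500 is below the $144,000 cutoff, so the full $5,325 applies.
Small Business Credit: $84,500 is at or below the $113,100 threshold, so the full $3,217 applies.
Total: $11,680 + $5,325 + $3,217 = $20,222.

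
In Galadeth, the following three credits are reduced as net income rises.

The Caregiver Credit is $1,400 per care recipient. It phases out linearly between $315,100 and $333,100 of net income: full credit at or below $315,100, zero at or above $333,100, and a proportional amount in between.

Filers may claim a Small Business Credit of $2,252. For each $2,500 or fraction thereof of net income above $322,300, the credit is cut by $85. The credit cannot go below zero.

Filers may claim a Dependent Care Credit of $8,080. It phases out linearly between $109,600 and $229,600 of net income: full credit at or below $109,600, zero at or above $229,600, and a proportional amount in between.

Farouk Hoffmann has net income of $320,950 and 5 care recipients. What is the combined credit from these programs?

Caregiver Credit: base = 5 × $1,400 = $7,000. $320,950 is $5,850 into a $18,000 phase-out range, leaving 12,150/18,000 of the credit: $7,000 × 12,150/18,000 = $4,725.
Small Business Credit: $320,950 is at or below the $322,300 threshold, so the full $2,252 applies.
Dependent Care Credit: $320,950 is at or above $229,600, so the credit is $0.
Total: $4,725 + $2,252 + $0 = $6,977.

$6,977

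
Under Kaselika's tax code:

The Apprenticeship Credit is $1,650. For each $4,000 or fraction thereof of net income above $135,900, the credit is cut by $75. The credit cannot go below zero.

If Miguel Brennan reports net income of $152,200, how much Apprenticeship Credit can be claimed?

$1,275

Apprenticeship Credit: income exceeds $135,900 by $16,300, which is 5 full-or-partial $4,000 increments; reduction = 5 × $75 = $375, leaving $1,275.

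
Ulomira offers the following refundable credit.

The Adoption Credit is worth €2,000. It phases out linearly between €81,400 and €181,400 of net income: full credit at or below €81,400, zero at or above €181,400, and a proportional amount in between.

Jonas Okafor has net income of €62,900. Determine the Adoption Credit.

Adoption Credit: €62,900 is at or below the €81,400 threshold, so the full €2,000 applies.

€2,000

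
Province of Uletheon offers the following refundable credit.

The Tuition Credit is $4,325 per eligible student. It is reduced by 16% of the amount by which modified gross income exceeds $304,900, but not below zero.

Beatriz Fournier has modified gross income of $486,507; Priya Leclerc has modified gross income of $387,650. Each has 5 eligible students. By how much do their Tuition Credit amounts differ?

Beatriz ($486,507): Tuition Credit: base = 5 × $4,325 = $21,625. 16% of the $181,607 excess over $304,900 is $29,057.12 ≥ base, so the credit is $0.
Priya ($387,650): Tuition Credit: base = 5 × $4,325 = $21,625. 16% of the $82,750 excess over $304,900 is $13,240; credit = $21,625 − $13,240 = $8,385.
Difference: |$0 − $8,385| = $8,385.

$8,385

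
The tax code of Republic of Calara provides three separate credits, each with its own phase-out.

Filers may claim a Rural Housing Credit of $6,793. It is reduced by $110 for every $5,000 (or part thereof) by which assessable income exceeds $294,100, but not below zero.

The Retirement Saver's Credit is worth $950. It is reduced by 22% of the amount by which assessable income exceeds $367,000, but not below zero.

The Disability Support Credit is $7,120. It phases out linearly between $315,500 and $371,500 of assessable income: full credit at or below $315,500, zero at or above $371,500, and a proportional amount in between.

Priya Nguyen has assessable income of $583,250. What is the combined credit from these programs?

$413

Rural Housing Credit: income exceeds $294,100 by $289,150, which is 58 full-or-partial $5,000 increments; reduction = 58 × $110 = $6,380, leaving $413.
Retirement Saver's Credit: 22% of the $216,250 excess over $367,000 is $47,575 ≥ base, so the credit is $0.
Disability Support Credit: $583,250 is at or above $371,500, so the credit is $0.
Total: $413 + $0 + $0 = $413.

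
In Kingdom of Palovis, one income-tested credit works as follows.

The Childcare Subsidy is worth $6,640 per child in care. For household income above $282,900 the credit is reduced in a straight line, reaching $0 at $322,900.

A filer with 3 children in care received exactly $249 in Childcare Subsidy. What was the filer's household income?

Full credit = 3 × $6,640 = $19,920.
$249 is 249/19,920 of the full $19,920, so 19,671/19,920 of the $40,000 range has been used: income = $282,900 + $40,000 × 19,671/19,920 = $322,400.

$322,400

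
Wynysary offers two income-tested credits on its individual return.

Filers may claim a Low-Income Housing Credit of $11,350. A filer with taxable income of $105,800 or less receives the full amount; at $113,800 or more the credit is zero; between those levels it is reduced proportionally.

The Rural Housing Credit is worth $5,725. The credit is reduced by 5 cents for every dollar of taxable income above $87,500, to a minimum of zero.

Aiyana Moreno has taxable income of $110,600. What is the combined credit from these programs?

$9,110

Low-Income Housing Credit: $110,600 is $4,800 into a $8,000 phase-out range, leaving 3,200/8,000 of the credit: $11,350 × 3,200/8,000 = $4,540.
Rural Housing Credit: 5% of the $23,100 excess over $87,500 is $1,155; credit = $5,725 − $1,155 = $4,570.
Total: $4,540 + $4,570 = $9,110.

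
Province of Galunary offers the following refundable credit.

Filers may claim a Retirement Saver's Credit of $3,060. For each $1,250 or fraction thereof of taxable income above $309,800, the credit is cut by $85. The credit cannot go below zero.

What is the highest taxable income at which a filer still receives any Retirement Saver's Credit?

After 35 increments the reduction is 35 × $85 = $2,975, leaving $85; one more increment wipes it out. Increment 35 ends at excess 35 × $1,250 = $43,750, so the highest qualifying income is $309,800 + $43,750 = $353,550.

$353,550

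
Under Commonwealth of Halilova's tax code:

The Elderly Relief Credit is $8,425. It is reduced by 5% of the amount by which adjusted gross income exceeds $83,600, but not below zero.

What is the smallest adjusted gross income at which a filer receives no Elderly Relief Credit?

$252,100

The credit falls by 5% of each dollar above $83,600, so it reaches zero when the excess is $8,425 / 5% = $168,500: income = $83,600 + $168,500 = $252,100.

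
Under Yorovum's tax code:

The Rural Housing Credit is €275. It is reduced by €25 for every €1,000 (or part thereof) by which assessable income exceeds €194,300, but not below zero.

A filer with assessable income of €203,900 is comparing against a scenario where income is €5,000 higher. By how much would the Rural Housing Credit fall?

€25

At €203,900 — income exceeds €194,300 by €9,600, which is 10 full-or-partial €1,000 increments; reduction = 10 × €25 = €250, leaving €25.
At €208,900 — income exceeds €194,300 by €14,600 → 15 increments × €25 = €375 ≥ base, so the credit is €0.
Lost: €25 − €0 = €25.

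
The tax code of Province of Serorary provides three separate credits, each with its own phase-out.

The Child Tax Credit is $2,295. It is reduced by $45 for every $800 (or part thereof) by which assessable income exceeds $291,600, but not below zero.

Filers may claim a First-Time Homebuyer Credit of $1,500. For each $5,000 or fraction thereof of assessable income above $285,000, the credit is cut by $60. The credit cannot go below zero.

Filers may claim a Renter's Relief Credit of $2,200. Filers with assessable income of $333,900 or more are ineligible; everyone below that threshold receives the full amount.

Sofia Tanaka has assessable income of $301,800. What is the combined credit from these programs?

$5,170

Child Tax Credit: income exceeds $291,600 by $10,200, which is 13 full-or-partial $800 increments; reduction = 13 × $45 = $585, leaving $1,710.
First-Time Homebuyer Credit: income exceeds $285,000 by $16,800, which is 4 full-or-partial $5,000 increments; reduction = 4 × $60 = $240, leaving $1,260.
Renter's Relief Credit: $301,800 is below the $333,900 cutoff, so the full $2,200 applies.
Total: $1,710 + $1,260 + $2,200 = $5,170.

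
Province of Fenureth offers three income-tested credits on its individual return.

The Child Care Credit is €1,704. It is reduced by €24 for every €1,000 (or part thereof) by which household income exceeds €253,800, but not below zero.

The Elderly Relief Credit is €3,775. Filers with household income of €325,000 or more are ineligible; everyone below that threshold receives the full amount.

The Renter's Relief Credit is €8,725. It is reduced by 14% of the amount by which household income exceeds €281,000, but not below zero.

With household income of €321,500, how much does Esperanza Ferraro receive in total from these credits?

€6,902

Child Care Credit: income exceeds €253,800 by €67,700, which is 68 full-or-partial €1,000 increments; reduction = 68 × €24 = €1,632, leaving €72.
Elderly Relief Credit: €321,500 is below the €325,000 cutoff, so the full €3,775 applies.
Renter's Relief Credit: 14% of the €40,500 excess over €281,000 is €5,670; credit = €8,725 − €5,670 = €3,055.
Total: €72 + €3,775 + €3,055 = €6,902.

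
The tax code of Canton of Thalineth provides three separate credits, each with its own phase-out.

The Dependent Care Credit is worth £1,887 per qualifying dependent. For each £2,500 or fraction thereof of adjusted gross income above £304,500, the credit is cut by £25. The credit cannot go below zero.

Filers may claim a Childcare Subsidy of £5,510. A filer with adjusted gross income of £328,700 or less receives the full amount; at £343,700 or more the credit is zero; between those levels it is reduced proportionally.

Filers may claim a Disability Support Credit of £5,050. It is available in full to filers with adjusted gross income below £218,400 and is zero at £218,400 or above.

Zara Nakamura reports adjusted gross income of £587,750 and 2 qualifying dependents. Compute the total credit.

Dependent Care Credit: base = 2 × £1,887 = £3,774. income exceeds £304,500 by £283,250, which is 114 full-or-partial £2,500 increments; reduction = 114 × £25 = £2,850, leaving £924.
Childcare Subsidy: £587,750 is at or above £343,700, so the credit is £0.
Disability Support Credit: £587,750 meets or exceeds the £218,400 cutoff, so the credit is £0.
Total: £924 + £0 + £0 = £924.

£924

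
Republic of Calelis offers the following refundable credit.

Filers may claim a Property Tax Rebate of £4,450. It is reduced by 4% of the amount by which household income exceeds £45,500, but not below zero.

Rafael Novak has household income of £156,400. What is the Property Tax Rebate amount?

£14

Property Tax Rebate: 4% of the £110,900 excess over £45,500 is £4,436; credit = £4,450 − £4,436 = £14.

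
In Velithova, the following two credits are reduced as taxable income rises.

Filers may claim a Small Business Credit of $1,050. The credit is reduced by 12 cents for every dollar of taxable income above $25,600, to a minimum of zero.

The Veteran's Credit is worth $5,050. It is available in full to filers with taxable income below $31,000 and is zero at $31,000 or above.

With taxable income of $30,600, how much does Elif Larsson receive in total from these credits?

$5,500

Small Business Credit: 12% of the $5,000 excess over $25,600 is $600; credit = $1,050 − $600 = $450.
Veteran's Credit: $30,600 is below the $31,000 cutoff, so the full $5,050 applies.
Total: $450 + $5,050 = $5,500.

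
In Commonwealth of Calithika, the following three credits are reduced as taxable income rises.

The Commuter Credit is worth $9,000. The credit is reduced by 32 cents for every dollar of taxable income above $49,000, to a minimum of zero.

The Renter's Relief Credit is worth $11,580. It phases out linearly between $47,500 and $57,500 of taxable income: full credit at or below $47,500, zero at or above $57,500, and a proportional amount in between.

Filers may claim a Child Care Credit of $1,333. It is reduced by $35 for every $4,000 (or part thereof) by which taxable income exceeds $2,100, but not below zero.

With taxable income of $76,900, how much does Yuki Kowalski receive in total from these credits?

Commuter Credit: 32% of the $27,900 excess over $49,000 is $8,928; credit = $9,000 − $8,928 = $72.
Renter's Relief Credit: $76,900 is at or above $57,500, so the credit is $0.
Child Care Credit: income exceeds $2,100 by $74,800, which is 19 full-or-partial $4,000 increments; reduction = 19 × $35 = $665, leaving $668.
Total: $72 + $0 + $668 = $740.

$740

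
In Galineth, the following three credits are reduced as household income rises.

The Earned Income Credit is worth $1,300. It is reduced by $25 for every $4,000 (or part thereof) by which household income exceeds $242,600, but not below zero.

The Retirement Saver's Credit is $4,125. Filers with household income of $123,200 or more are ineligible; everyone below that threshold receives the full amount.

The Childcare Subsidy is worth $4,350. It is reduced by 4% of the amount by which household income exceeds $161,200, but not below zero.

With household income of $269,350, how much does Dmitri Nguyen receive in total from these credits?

Earned Income Credit: income exceeds $242,600 by $26,750, which is 7 full-or-partial $4,000 increments; reduction = 7 × $25 = $175, leaving $1,125.
Retirement Saver's Credit: $269,350 meets or exceeds the $123,200 cutoff, so the credit is $0.
Childcare Subsidy: 4% of the $108,150 excess over $161,200 is $4,326; credit = $4,350 − $4,326 = $24.
Total: $1,125 + $0 + $24 = $1,149.

$1,149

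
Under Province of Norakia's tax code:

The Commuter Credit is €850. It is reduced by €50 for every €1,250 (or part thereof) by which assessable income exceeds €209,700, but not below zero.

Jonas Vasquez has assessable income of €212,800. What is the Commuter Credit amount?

€700

Commuter Credit: income exceeds €209,700 by €3,100, which is 3 full-or-partial €1,250 increments; reduction = 3 × €50 = €150, leaving €700.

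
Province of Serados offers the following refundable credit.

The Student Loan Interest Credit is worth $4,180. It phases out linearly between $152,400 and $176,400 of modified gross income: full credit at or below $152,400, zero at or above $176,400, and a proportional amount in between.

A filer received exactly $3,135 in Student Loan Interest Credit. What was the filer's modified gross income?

$158,400

$3,135 is 3,135/4,180 of the full $4,180, so 1,045/4,180 of the $24,000 range has been used: income = $152,400 + $24,000 × 1,045/4,180 = $158,400.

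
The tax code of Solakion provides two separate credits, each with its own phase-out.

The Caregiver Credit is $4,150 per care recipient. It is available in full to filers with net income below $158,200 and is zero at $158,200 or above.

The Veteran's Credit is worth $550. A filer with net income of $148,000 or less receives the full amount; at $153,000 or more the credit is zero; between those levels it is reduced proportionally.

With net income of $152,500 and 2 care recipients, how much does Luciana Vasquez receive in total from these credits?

$8,355

Caregiver Credit: base = 2 × $4,150 = $8,300. $152,500 is below the $158,200 cutoff, so the full $8,300 applies.
Veteran's Credit: $152,500 is $4,500 into a $5,000 phase-out range, leaving 500/5,000 of the credit: $550 × 500/5,000 = $55.
Total: $8,300 + $55 = $8,355.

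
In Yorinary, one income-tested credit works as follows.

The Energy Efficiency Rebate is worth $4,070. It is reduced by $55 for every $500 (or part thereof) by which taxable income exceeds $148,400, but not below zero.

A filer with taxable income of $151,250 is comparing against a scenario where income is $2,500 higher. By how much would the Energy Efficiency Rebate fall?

$275

At $151,250 — income exceeds $148,400 by $2,850, which is 6 full-or-partial $500 increments; reduction = 6 × $55 = $330, leaving $3,740.
At $153,750 — income exceeds $148,400 by $5,350, which is 11 full-or-partial $500 increments; reduction = 11 × $55 = $605, leaving $3,465.
Lost: $3,740 − $3,465 = $275.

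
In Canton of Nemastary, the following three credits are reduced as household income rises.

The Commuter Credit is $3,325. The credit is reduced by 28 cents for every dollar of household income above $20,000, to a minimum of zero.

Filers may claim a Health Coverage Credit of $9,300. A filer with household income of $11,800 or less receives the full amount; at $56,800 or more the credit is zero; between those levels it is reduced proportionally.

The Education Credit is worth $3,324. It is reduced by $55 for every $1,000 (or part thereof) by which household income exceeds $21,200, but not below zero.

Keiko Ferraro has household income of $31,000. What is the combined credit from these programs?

Commuter Credit: 28% of the $11,000 excess over $20,000 is $3,080; credit = $3,325 − $3,080 = $245.
Health Coverage Credit: $31,000 is $19,200 into a $45,000 phase-out range, leaving 25,800/45,000 of the credit: $9,300 × 25,800/45,000 = $5,332.
Education Credit: income exceeds $21,200 by $9,800, which is 10 full-or-partial $1,000 increments; reduction = 10 × $55 = $550, leaving $2,774.
Total: $245 + $5,332 + $2,774 = $8,351.

$8,351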